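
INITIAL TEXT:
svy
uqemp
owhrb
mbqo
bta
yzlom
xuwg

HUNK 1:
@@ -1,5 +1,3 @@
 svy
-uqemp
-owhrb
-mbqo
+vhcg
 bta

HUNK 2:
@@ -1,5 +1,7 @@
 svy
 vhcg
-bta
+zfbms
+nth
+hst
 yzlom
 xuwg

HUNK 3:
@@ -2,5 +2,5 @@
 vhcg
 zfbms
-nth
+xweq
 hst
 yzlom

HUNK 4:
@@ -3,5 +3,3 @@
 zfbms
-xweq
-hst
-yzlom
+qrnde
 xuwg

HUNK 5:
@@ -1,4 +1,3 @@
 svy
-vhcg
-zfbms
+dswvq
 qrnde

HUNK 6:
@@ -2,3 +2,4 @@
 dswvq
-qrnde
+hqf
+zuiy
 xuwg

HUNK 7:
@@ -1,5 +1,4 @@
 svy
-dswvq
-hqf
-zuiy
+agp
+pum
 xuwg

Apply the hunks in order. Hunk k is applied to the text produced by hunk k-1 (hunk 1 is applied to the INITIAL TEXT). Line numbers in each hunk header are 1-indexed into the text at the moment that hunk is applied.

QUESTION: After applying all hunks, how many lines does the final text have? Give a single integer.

Hunk 1: at line 1 remove [uqemp,owhrb,mbqo] add [vhcg] -> 5 lines: svy vhcg bta yzlom xuwg
Hunk 2: at line 1 remove [bta] add [zfbms,nth,hst] -> 7 lines: svy vhcg zfbms nth hst yzlom xuwg
Hunk 3: at line 2 remove [nth] add [xweq] -> 7 lines: svy vhcg zfbms xweq hst yzlom xuwg
Hunk 4: at line 3 remove [xweq,hst,yzlom] add [qrnde] -> 5 lines: svy vhcg zfbms qrnde xuwg
Hunk 5: at line 1 remove [vhcg,zfbms] add [dswvq] -> 4 lines: svy dswvq qrnde xuwg
Hunk 6: at line 2 remove [qrnde] add [hqf,zuiy] -> 5 lines: svy dswvq hqf zuiy xuwg
Hunk 7: at line 1 remove [dswvq,hqf,zuiy] add [agp,pum] -> 4 lines: svy agp pum xuwg
Final line count: 4

Answer: 4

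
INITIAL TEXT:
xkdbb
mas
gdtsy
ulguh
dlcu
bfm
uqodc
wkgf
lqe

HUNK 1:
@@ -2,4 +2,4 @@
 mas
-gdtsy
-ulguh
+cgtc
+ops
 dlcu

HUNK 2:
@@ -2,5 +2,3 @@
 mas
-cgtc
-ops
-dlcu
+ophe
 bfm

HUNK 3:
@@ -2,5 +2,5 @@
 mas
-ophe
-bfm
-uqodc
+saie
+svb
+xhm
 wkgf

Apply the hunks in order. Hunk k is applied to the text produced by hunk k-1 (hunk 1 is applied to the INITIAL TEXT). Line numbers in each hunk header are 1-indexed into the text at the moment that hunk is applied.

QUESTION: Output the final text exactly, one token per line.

Hunk 1: at line 2 remove [gdtsy,ulguh] add [cgtc,ops] -> 9 lines: xkdbb mas cgtc ops dlcu bfm uqodc wkgf lqe
Hunk 2: at line 2 remove [cgtc,ops,dlcu] add [ophe] -> 7 lines: xkdbb mas ophe bfm uqodc wkgf lqe
Hunk 3: at line 2 remove [ophe,bfm,uqodc] add [saie,svb,xhm] -> 7 lines: xkdbb mas saie svb xhm wkgf lqe

Answer: xkdbb
mas
saie
svb
xhm
wkgf
lqe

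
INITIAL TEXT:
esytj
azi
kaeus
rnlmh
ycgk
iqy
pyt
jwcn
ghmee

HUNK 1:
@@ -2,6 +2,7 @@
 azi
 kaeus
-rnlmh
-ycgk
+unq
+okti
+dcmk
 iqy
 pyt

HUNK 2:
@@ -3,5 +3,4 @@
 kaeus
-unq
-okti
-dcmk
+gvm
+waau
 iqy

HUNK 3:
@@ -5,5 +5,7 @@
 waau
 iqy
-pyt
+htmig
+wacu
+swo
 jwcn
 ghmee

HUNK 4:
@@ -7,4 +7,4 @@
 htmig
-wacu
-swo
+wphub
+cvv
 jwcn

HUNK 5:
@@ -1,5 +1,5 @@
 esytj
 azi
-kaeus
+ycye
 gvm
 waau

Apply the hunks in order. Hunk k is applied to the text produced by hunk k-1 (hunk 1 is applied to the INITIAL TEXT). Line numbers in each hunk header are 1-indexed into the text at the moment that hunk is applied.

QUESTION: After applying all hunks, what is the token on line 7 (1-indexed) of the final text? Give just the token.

Answer: htmig

Derivation:
Hunk 1: at line 2 remove [rnlmh,ycgk] add [unq,okti,dcmk] -> 10 lines: esytj azi kaeus unq okti dcmk iqy pyt jwcn ghmee
Hunk 2: at line 3 remove [unq,okti,dcmk] add [gvm,waau] -> 9 lines: esytj azi kaeus gvm waau iqy pyt jwcn ghmee
Hunk 3: at line 5 remove [pyt] add [htmig,wacu,swo] -> 11 lines: esytj azi kaeus gvm waau iqy htmig wacu swo jwcn ghmee
Hunk 4: at line 7 remove [wacu,swo] add [wphub,cvv] -> 11 lines: esytj azi kaeus gvm waau iqy htmig wphub cvv jwcn ghmee
Hunk 5: at line 1 remove [kaeus] add [ycye] -> 11 lines: esytj azi ycye gvm waau iqy htmig wphub cvv jwcn ghmee
Final line 7: htmig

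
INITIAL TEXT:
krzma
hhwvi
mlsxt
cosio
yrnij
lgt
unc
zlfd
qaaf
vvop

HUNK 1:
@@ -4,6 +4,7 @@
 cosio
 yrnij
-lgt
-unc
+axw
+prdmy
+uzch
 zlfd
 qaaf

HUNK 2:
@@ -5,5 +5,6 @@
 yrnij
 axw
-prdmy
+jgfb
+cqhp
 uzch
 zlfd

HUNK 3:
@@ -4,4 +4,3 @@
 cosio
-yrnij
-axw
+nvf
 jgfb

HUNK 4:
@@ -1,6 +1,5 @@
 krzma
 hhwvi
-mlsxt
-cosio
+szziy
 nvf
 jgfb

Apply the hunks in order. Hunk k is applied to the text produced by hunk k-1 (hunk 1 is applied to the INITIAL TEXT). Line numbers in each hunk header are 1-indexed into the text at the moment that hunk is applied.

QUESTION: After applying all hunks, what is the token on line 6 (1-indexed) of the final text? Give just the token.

Answer: cqhp

Derivation:
Hunk 1: at line 4 remove [lgt,unc] add [axw,prdmy,uzch] -> 11 lines: krzma hhwvi mlsxt cosio yrnij axw prdmy uzch zlfd qaaf vvop
Hunk 2: at line 5 remove [prdmy] add [jgfb,cqhp] -> 12 lines: krzma hhwvi mlsxt cosio yrnij axw jgfb cqhp uzch zlfd qaaf vvop
Hunk 3: at line 4 remove [yrnij,axw] add [nvf] -> 11 lines: krzma hhwvi mlsxt cosio nvf jgfb cqhp uzch zlfd qaaf vvop
Hunk 4: at line 1 remove [mlsxt,cosio] add [szziy] -> 10 lines: krzma hhwvi szziy nvf jgfb cqhp uzch zlfd qaaf vvop
Final line 6: cqhp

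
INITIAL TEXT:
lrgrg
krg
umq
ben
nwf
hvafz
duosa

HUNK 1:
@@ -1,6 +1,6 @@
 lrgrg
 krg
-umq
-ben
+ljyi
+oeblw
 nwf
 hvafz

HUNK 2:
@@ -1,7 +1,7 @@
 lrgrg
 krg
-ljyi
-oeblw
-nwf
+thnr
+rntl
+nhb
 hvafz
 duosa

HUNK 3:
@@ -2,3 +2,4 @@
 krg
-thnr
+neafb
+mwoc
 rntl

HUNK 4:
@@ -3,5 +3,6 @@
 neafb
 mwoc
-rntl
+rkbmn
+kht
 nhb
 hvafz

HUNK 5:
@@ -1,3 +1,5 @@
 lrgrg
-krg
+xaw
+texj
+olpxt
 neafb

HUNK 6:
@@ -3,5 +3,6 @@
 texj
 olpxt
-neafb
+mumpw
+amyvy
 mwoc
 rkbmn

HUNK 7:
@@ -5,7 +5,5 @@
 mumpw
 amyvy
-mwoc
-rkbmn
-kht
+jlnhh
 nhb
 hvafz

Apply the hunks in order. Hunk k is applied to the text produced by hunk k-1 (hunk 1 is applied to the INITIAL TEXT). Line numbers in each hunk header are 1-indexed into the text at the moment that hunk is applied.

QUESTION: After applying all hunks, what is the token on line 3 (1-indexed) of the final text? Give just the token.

Hunk 1: at line 1 remove [umq,ben] add [ljyi,oeblw] -> 7 lines: lrgrg krg ljyi oeblw nwf hvafz duosa
Hunk 2: at line 1 remove [ljyi,oeblw,nwf] add [thnr,rntl,nhb] -> 7 lines: lrgrg krg thnr rntl nhb hvafz duosa
Hunk 3: at line 2 remove [thnr] add [neafb,mwoc] -> 8 lines: lrgrg krg neafb mwoc rntl nhb hvafz duosa
Hunk 4: at line 3 remove [rntl] add [rkbmn,kht] -> 9 lines: lrgrg krg neafb mwoc rkbmn kht nhb hvafz duosa
Hunk 5: at line 1 remove [krg] add [xaw,texj,olpxt] -> 11 lines: lrgrg xaw texj olpxt neafb mwoc rkbmn kht nhb hvafz duosa
Hunk 6: at line 3 remove [neafb] add [mumpw,amyvy] -> 12 lines: lrgrg xaw texj olpxt mumpw amyvy mwoc rkbmn kht nhb hvafz duosa
Hunk 7: at line 5 remove [mwoc,rkbmn,kht] add [jlnhh] -> 10 lines: lrgrg xaw texj olpxt mumpw amyvy jlnhh nhb hvafz duosa
Final line 3: texj

Answer: texj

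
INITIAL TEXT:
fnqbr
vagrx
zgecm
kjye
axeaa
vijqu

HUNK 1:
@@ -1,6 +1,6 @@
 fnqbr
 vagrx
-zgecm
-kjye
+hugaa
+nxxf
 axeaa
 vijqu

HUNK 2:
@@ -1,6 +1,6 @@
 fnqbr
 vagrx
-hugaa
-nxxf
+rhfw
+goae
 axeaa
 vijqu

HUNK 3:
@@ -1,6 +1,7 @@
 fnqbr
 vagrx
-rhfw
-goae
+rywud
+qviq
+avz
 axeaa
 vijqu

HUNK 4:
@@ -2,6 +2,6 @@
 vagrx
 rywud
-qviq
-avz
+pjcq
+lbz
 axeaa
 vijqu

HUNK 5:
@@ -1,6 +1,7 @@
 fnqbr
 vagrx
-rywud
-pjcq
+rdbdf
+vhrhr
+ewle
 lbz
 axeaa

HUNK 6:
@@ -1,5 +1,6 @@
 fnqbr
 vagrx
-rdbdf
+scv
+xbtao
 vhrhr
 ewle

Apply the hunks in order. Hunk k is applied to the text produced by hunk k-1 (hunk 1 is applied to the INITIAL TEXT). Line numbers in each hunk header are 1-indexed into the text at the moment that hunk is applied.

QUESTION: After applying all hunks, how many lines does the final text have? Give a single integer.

Hunk 1: at line 1 remove [zgecm,kjye] add [hugaa,nxxf] -> 6 lines: fnqbr vagrx hugaa nxxf axeaa vijqu
Hunk 2: at line 1 remove [hugaa,nxxf] add [rhfw,goae] -> 6 lines: fnqbr vagrx rhfw goae axeaa vijqu
Hunk 3: at line 1 remove [rhfw,goae] add [rywud,qviq,avz] -> 7 lines: fnqbr vagrx rywud qviq avz axeaa vijqu
Hunk 4: at line 2 remove [qviq,avz] add [pjcq,lbz] -> 7 lines: fnqbr vagrx rywud pjcq lbz axeaa vijqu
Hunk 5: at line 1 remove [rywud,pjcq] add [rdbdf,vhrhr,ewle] -> 8 lines: fnqbr vagrx rdbdf vhrhr ewle lbz axeaa vijqu
Hunk 6: at line 1 remove [rdbdf] add [scv,xbtao] -> 9 lines: fnqbr vagrx scv xbtao vhrhr ewle lbz axeaa vijqu
Final line count: 9

Answer: 9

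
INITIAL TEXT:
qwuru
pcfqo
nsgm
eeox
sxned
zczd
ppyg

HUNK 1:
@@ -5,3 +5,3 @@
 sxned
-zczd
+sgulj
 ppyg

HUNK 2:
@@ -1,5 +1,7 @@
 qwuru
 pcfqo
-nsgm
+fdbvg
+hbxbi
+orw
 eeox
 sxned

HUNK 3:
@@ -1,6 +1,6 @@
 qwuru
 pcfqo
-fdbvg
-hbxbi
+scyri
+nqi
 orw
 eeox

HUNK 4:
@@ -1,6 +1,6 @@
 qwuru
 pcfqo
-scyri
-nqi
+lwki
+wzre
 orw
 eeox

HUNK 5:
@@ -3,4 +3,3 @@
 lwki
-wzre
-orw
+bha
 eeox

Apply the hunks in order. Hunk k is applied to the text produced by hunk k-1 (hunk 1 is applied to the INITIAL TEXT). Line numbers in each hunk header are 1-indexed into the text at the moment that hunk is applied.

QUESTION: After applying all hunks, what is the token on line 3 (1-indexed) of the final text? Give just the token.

Answer: lwki

Derivation:
Hunk 1: at line 5 remove [zczd] add [sgulj] -> 7 lines: qwuru pcfqo nsgm eeox sxned sgulj ppyg
Hunk 2: at line 1 remove [nsgm] add [fdbvg,hbxbi,orw] -> 9 lines: qwuru pcfqo fdbvg hbxbi orw eeox sxned sgulj ppyg
Hunk 3: at line 1 remove [fdbvg,hbxbi] add [scyri,nqi] -> 9 lines: qwuru pcfqo scyri nqi orw eeox sxned sgulj ppyg
Hunk 4: at line 1 remove [scyri,nqi] add [lwki,wzre] -> 9 lines: qwuru pcfqo lwki wzre orw eeox sxned sgulj ppyg
Hunk 5: at line 3 remove [wzre,orw] add [bha] -> 8 lines: qwuru pcfqo lwki bha eeox sxned sgulj ppyg
Final line 3: lwki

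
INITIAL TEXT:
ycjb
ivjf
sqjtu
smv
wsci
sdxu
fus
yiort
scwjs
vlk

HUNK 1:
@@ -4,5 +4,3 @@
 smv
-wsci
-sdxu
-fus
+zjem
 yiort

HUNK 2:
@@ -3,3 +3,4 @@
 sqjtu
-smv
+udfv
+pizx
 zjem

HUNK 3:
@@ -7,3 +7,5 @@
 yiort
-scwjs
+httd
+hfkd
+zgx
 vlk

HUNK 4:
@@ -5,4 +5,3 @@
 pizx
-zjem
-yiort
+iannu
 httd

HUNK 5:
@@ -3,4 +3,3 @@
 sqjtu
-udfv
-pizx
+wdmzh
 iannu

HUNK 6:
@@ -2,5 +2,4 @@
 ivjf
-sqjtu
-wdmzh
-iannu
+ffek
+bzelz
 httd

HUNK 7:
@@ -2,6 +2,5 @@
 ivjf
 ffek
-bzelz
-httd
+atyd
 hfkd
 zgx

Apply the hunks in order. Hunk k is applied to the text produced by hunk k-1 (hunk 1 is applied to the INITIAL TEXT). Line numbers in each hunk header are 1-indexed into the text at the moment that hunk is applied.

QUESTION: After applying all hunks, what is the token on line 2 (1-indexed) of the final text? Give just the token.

Hunk 1: at line 4 remove [wsci,sdxu,fus] add [zjem] -> 8 lines: ycjb ivjf sqjtu smv zjem yiort scwjs vlk
Hunk 2: at line 3 remove [smv] add [udfv,pizx] -> 9 lines: ycjb ivjf sqjtu udfv pizx zjem yiort scwjs vlk
Hunk 3: at line 7 remove [scwjs] add [httd,hfkd,zgx] -> 11 lines: ycjb ivjf sqjtu udfv pizx zjem yiort httd hfkd zgx vlk
Hunk 4: at line 5 remove [zjem,yiort] add [iannu] -> 10 lines: ycjb ivjf sqjtu udfv pizx iannu httd hfkd zgx vlk
Hunk 5: at line 3 remove [udfv,pizx] add [wdmzh] -> 9 lines: ycjb ivjf sqjtu wdmzh iannu httd hfkd zgx vlk
Hunk 6: at line 2 remove [sqjtu,wdmzh,iannu] add [ffek,bzelz] -> 8 lines: ycjb ivjf ffek bzelz httd hfkd zgx vlk
Hunk 7: at line 2 remove [bzelz,httd] add [atyd] -> 7 lines: ycjb ivjf ffek atyd hfkd zgx vlk
Final line 2: ivjf

Answer: ivjf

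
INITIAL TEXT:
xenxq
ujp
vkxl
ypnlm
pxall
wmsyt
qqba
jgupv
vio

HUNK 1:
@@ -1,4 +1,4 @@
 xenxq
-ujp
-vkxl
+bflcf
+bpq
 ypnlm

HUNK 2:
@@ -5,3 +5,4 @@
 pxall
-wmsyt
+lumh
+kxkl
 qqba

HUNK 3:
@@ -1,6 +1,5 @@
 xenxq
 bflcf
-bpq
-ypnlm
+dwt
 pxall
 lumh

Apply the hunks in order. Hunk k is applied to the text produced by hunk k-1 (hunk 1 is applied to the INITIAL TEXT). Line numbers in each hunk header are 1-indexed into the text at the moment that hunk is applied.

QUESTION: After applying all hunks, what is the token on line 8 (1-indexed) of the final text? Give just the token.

Hunk 1: at line 1 remove [ujp,vkxl] add [bflcf,bpq] -> 9 lines: xenxq bflcf bpq ypnlm pxall wmsyt qqba jgupv vio
Hunk 2: at line 5 remove [wmsyt] add [lumh,kxkl] -> 10 lines: xenxq bflcf bpq ypnlm pxall lumh kxkl qqba jgupv vio
Hunk 3: at line 1 remove [bpq,ypnlm] add [dwt] -> 9 lines: xenxq bflcf dwt pxall lumh kxkl qqba jgupv vio
Final line 8: jgupv

Answer: jgupv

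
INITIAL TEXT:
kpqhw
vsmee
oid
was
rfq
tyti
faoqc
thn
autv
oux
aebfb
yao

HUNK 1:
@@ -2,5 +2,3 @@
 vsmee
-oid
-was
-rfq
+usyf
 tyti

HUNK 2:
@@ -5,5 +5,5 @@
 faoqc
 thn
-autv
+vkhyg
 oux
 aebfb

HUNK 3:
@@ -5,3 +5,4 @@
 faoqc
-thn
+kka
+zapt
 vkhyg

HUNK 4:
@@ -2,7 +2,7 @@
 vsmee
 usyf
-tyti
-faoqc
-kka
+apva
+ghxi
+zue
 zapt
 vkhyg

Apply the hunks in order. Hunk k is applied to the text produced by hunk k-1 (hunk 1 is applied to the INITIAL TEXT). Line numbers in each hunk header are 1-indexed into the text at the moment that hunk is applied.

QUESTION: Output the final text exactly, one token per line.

Answer: kpqhw
vsmee
usyf
apva
ghxi
zue
zapt
vkhyg
oux
aebfb
yao

Derivation:
Hunk 1: at line 2 remove [oid,was,rfq] add [usyf] -> 10 lines: kpqhw vsmee usyf tyti faoqc thn autv oux aebfb yao
Hunk 2: at line 5 remove [autv] add [vkhyg] -> 10 lines: kpqhw vsmee usyf tyti faoqc thn vkhyg oux aebfb yao
Hunk 3: at line 5 remove [thn] add [kka,zapt] -> 11 lines: kpqhw vsmee usyf tyti faoqc kka zapt vkhyg oux aebfb yao
Hunk 4: at line 2 remove [tyti,faoqc,kka] add [apva,ghxi,zue] -> 11 lines: kpqhw vsmee usyf apva ghxi zue zapt vkhyg oux aebfb yao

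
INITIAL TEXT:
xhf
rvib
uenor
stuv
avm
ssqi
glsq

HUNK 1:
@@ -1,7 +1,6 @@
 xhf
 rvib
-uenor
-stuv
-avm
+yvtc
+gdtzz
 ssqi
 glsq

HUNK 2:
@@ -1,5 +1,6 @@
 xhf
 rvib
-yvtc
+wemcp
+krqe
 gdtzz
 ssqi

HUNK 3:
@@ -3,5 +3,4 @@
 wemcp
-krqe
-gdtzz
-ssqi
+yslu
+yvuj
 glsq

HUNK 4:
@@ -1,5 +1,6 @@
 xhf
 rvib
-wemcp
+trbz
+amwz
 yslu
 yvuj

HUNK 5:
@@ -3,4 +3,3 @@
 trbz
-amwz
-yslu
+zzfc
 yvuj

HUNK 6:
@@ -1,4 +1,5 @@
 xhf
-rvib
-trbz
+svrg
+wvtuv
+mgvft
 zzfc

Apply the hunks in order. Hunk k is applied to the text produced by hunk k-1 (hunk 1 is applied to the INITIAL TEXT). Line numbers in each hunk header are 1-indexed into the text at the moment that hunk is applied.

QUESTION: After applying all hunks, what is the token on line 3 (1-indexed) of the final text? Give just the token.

Answer: wvtuv

Derivation:
Hunk 1: at line 1 remove [uenor,stuv,avm] add [yvtc,gdtzz] -> 6 lines: xhf rvib yvtc gdtzz ssqi glsq
Hunk 2: at line 1 remove [yvtc] add [wemcp,krqe] -> 7 lines: xhf rvib wemcp krqe gdtzz ssqi glsq
Hunk 3: at line 3 remove [krqe,gdtzz,ssqi] add [yslu,yvuj] -> 6 lines: xhf rvib wemcp yslu yvuj glsq
Hunk 4: at line 1 remove [wemcp] add [trbz,amwz] -> 7 lines: xhf rvib trbz amwz yslu yvuj glsq
Hunk 5: at line 3 remove [amwz,yslu] add [zzfc] -> 6 lines: xhf rvib trbz zzfc yvuj glsq
Hunk 6: at line 1 remove [rvib,trbz] add [svrg,wvtuv,mgvft] -> 7 lines: xhf svrg wvtuv mgvft zzfc yvuj glsq
Final line 3: wvtuv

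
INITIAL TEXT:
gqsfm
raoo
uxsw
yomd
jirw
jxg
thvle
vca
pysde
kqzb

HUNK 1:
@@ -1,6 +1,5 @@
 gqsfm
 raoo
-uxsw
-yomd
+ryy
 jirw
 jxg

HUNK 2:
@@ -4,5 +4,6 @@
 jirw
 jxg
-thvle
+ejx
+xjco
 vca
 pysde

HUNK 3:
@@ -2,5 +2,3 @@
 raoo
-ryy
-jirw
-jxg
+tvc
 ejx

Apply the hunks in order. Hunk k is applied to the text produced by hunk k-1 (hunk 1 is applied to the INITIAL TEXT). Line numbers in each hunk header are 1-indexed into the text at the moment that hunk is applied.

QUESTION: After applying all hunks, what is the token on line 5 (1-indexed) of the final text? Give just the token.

Answer: xjco

Derivation:
Hunk 1: at line 1 remove [uxsw,yomd] add [ryy] -> 9 lines: gqsfm raoo ryy jirw jxg thvle vca pysde kqzb
Hunk 2: at line 4 remove [thvle] add [ejx,xjco] -> 10 lines: gqsfm raoo ryy jirw jxg ejx xjco vca pysde kqzb
Hunk 3: at line 2 remove [ryy,jirw,jxg] add [tvc] -> 8 lines: gqsfm raoo tvc ejx xjco vca pysde kqzb
Final line 5: xjco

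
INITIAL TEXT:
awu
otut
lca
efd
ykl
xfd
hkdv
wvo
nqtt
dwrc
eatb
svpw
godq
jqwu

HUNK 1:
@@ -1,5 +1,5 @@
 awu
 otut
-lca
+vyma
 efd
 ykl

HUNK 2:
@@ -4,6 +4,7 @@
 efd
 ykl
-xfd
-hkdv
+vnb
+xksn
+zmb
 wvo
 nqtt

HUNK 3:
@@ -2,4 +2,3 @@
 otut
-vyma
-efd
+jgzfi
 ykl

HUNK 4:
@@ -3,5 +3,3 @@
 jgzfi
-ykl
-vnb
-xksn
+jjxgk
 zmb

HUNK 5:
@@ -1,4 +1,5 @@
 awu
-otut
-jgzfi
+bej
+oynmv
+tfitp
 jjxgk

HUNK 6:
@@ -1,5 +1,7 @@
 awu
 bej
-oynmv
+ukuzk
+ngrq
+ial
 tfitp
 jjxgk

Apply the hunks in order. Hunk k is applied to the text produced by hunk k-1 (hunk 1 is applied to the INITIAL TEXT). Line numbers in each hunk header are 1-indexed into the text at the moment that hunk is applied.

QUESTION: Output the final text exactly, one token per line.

Answer: awu
bej
ukuzk
ngrq
ial
tfitp
jjxgk
zmb
wvo
nqtt
dwrc
eatb
svpw
godq
jqwu

Derivation:
Hunk 1: at line 1 remove [lca] add [vyma] -> 14 lines: awu otut vyma efd ykl xfd hkdv wvo nqtt dwrc eatb svpw godq jqwu
Hunk 2: at line 4 remove [xfd,hkdv] add [vnb,xksn,zmb] -> 15 lines: awu otut vyma efd ykl vnb xksn zmb wvo nqtt dwrc eatb svpw godq jqwu
Hunk 3: at line 2 remove [vyma,efd] add [jgzfi] -> 14 lines: awu otut jgzfi ykl vnb xksn zmb wvo nqtt dwrc eatb svpw godq jqwu
Hunk 4: at line 3 remove [ykl,vnb,xksn] add [jjxgk] -> 12 lines: awu otut jgzfi jjxgk zmb wvo nqtt dwrc eatb svpw godq jqwu
Hunk 5: at line 1 remove [otut,jgzfi] add [bej,oynmv,tfitp] -> 13 lines: awu bej oynmv tfitp jjxgk zmb wvo nqtt dwrc eatb svpw godq jqwu
Hunk 6: at line 1 remove [oynmv] add [ukuzk,ngrq,ial] -> 15 lines: awu bej ukuzk ngrq ial tfitp jjxgk zmb wvo nqtt dwrc eatb svpw godq jqwu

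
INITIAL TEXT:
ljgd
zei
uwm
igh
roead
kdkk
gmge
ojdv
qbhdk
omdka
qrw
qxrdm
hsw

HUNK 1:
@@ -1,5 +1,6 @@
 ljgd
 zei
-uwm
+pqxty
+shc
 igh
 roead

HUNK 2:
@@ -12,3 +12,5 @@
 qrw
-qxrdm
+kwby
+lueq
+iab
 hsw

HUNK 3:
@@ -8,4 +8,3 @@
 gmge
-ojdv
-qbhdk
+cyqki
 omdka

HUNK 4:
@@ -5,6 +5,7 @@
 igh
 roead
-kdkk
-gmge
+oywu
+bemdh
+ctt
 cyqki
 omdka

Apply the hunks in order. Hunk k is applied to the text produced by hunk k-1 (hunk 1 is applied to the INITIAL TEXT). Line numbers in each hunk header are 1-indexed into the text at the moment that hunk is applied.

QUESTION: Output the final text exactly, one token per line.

Hunk 1: at line 1 remove [uwm] add [pqxty,shc] -> 14 lines: ljgd zei pqxty shc igh roead kdkk gmge ojdv qbhdk omdka qrw qxrdm hsw
Hunk 2: at line 12 remove [qxrdm] add [kwby,lueq,iab] -> 16 lines: ljgd zei pqxty shc igh roead kdkk gmge ojdv qbhdk omdka qrw kwby lueq iab hsw
Hunk 3: at line 8 remove [ojdv,qbhdk] add [cyqki] -> 15 lines: ljgd zei pqxty shc igh roead kdkk gmge cyqki omdka qrw kwby lueq iab hsw
Hunk 4: at line 5 remove [kdkk,gmge] add [oywu,bemdh,ctt] -> 16 lines: ljgd zei pqxty shc igh roead oywu bemdh ctt cyqki omdka qrw kwby lueq iab hsw

Answer: ljgd
zei
pqxty
shc
igh
roead
oywu
bemdh
ctt
cyqki
omdka
qrw
kwby
lueq
iab
hsw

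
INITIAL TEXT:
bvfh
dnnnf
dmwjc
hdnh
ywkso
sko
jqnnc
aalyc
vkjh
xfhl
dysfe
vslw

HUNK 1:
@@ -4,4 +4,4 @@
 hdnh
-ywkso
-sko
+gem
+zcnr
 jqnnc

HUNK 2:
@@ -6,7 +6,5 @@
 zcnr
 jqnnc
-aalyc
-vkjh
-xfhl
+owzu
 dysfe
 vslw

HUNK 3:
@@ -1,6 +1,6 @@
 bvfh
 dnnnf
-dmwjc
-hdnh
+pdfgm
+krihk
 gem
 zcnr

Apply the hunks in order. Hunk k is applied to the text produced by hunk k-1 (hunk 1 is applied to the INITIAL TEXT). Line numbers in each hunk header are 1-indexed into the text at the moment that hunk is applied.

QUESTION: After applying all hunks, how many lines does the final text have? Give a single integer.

Answer: 10

Derivation:
Hunk 1: at line 4 remove [ywkso,sko] add [gem,zcnr] -> 12 lines: bvfh dnnnf dmwjc hdnh gem zcnr jqnnc aalyc vkjh xfhl dysfe vslw
Hunk 2: at line 6 remove [aalyc,vkjh,xfhl] add [owzu] -> 10 lines: bvfh dnnnf dmwjc hdnh gem zcnr jqnnc owzu dysfe vslw
Hunk 3: at line 1 remove [dmwjc,hdnh] add [pdfgm,krihk] -> 10 lines: bvfh dnnnf pdfgm krihk gem zcnr jqnnc owzu dysfe vslw
Final line count: 10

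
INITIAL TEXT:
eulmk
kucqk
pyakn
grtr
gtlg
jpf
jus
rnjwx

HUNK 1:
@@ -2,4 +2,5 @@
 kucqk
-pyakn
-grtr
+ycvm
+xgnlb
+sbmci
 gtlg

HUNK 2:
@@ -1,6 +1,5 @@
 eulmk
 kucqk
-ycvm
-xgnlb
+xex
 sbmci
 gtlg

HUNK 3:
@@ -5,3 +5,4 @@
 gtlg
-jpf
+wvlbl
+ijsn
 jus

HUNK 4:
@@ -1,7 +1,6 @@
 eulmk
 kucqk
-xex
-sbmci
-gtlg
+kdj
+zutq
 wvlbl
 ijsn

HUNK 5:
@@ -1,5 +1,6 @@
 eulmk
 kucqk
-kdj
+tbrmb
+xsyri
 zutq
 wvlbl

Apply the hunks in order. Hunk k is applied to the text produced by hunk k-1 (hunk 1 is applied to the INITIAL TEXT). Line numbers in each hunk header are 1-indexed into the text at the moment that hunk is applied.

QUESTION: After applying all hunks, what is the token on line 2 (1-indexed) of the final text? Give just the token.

Hunk 1: at line 2 remove [pyakn,grtr] add [ycvm,xgnlb,sbmci] -> 9 lines: eulmk kucqk ycvm xgnlb sbmci gtlg jpf jus rnjwx
Hunk 2: at line 1 remove [ycvm,xgnlb] add [xex] -> 8 lines: eulmk kucqk xex sbmci gtlg jpf jus rnjwx
Hunk 3: at line 5 remove [jpf] add [wvlbl,ijsn] -> 9 lines: eulmk kucqk xex sbmci gtlg wvlbl ijsn jus rnjwx
Hunk 4: at line 1 remove [xex,sbmci,gtlg] add [kdj,zutq] -> 8 lines: eulmk kucqk kdj zutq wvlbl ijsn jus rnjwx
Hunk 5: at line 1 remove [kdj] add [tbrmb,xsyri] -> 9 lines: eulmk kucqk tbrmb xsyri zutq wvlbl ijsn jus rnjwx
Final line 2: kucqk

Answer: kucqk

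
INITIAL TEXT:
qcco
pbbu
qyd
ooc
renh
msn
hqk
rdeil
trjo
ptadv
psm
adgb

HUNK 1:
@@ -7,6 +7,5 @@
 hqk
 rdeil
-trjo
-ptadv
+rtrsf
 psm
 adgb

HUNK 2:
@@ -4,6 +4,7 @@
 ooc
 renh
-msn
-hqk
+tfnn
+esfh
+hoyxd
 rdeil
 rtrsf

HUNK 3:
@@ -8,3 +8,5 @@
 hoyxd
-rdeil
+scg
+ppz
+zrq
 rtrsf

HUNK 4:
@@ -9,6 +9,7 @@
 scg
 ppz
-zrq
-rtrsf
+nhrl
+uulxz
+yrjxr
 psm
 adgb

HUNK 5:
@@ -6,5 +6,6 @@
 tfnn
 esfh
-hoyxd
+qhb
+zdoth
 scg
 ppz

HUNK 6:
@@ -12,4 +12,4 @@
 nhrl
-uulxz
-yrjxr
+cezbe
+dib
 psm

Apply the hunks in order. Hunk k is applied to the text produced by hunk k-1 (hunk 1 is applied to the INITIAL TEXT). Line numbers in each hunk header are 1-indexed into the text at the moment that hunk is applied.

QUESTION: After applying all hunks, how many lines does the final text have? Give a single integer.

Hunk 1: at line 7 remove [trjo,ptadv] add [rtrsf] -> 11 lines: qcco pbbu qyd ooc renh msn hqk rdeil rtrsf psm adgb
Hunk 2: at line 4 remove [msn,hqk] add [tfnn,esfh,hoyxd] -> 12 lines: qcco pbbu qyd ooc renh tfnn esfh hoyxd rdeil rtrsf psm adgb
Hunk 3: at line 8 remove [rdeil] add [scg,ppz,zrq] -> 14 lines: qcco pbbu qyd ooc renh tfnn esfh hoyxd scg ppz zrq rtrsf psm adgb
Hunk 4: at line 9 remove [zrq,rtrsf] add [nhrl,uulxz,yrjxr] -> 15 lines: qcco pbbu qyd ooc renh tfnn esfh hoyxd scg ppz nhrl uulxz yrjxr psm adgb
Hunk 5: at line 6 remove [hoyxd] add [qhb,zdoth] -> 16 lines: qcco pbbu qyd ooc renh tfnn esfh qhb zdoth scg ppz nhrl uulxz yrjxr psm adgb
Hunk 6: at line 12 remove [uulxz,yrjxr] add [cezbe,dib] -> 16 lines: qcco pbbu qyd ooc renh tfnn esfh qhb zdoth scg ppz nhrl cezbe dib psm adgb
Final line count: 16

Answer: 16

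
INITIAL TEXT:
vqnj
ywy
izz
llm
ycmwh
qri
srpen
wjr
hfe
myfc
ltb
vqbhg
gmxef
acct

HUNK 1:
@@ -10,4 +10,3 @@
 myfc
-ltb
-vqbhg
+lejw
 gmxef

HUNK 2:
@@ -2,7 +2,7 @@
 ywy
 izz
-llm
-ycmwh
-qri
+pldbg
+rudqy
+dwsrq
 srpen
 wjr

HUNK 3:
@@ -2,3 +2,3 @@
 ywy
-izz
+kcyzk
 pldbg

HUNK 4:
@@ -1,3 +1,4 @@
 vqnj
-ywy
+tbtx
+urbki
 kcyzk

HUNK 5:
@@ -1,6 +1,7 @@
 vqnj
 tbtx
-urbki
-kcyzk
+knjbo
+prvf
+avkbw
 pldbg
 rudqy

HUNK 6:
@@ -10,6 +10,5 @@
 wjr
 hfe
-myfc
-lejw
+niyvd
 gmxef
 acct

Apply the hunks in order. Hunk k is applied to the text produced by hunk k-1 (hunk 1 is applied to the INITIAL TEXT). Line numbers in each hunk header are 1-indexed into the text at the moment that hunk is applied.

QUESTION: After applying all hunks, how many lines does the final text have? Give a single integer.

Hunk 1: at line 10 remove [ltb,vqbhg] add [lejw] -> 13 lines: vqnj ywy izz llm ycmwh qri srpen wjr hfe myfc lejw gmxef acct
Hunk 2: at line 2 remove [llm,ycmwh,qri] add [pldbg,rudqy,dwsrq] -> 13 lines: vqnj ywy izz pldbg rudqy dwsrq srpen wjr hfe myfc lejw gmxef acct
Hunk 3: at line 2 remove [izz] add [kcyzk] -> 13 lines: vqnj ywy kcyzk pldbg rudqy dwsrq srpen wjr hfe myfc lejw gmxef acct
Hunk 4: at line 1 remove [ywy] add [tbtx,urbki] -> 14 lines: vqnj tbtx urbki kcyzk pldbg rudqy dwsrq srpen wjr hfe myfc lejw gmxef acct
Hunk 5: at line 1 remove [urbki,kcyzk] add [knjbo,prvf,avkbw] -> 15 lines: vqnj tbtx knjbo prvf avkbw pldbg rudqy dwsrq srpen wjr hfe myfc lejw gmxef acct
Hunk 6: at line 10 remove [myfc,lejw] add [niyvd] -> 14 lines: vqnj tbtx knjbo prvf avkbw pldbg rudqy dwsrq srpen wjr hfe niyvd gmxef acct
Final line count: 14

Answer: 14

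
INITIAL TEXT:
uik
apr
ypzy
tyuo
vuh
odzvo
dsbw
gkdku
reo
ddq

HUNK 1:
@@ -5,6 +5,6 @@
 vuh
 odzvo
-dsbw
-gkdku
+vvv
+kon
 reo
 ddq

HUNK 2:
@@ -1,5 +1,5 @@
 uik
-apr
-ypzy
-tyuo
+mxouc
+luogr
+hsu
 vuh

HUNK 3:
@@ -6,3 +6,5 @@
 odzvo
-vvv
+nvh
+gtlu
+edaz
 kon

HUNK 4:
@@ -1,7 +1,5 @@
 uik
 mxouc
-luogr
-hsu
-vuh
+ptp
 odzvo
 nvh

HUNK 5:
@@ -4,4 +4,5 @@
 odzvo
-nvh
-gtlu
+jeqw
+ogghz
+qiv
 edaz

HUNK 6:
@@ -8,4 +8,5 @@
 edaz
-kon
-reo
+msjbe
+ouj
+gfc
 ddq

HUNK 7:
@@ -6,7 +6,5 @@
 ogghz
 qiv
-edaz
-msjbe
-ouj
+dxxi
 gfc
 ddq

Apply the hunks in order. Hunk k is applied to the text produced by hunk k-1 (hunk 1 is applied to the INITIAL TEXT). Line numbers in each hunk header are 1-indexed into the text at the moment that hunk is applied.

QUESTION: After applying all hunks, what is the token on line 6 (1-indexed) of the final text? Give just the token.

Hunk 1: at line 5 remove [dsbw,gkdku] add [vvv,kon] -> 10 lines: uik apr ypzy tyuo vuh odzvo vvv kon reo ddq
Hunk 2: at line 1 remove [apr,ypzy,tyuo] add [mxouc,luogr,hsu] -> 10 lines: uik mxouc luogr hsu vuh odzvo vvv kon reo ddq
Hunk 3: at line 6 remove [vvv] add [nvh,gtlu,edaz] -> 12 lines: uik mxouc luogr hsu vuh odzvo nvh gtlu edaz kon reo ddq
Hunk 4: at line 1 remove [luogr,hsu,vuh] add [ptp] -> 10 lines: uik mxouc ptp odzvo nvh gtlu edaz kon reo ddq
Hunk 5: at line 4 remove [nvh,gtlu] add [jeqw,ogghz,qiv] -> 11 lines: uik mxouc ptp odzvo jeqw ogghz qiv edaz kon reo ddq
Hunk 6: at line 8 remove [kon,reo] add [msjbe,ouj,gfc] -> 12 lines: uik mxouc ptp odzvo jeqw ogghz qiv edaz msjbe ouj gfc ddq
Hunk 7: at line 6 remove [edaz,msjbe,ouj] add [dxxi] -> 10 lines: uik mxouc ptp odzvo jeqw ogghz qiv dxxi gfc ddq
Final line 6: ogghz

Answer: ogghz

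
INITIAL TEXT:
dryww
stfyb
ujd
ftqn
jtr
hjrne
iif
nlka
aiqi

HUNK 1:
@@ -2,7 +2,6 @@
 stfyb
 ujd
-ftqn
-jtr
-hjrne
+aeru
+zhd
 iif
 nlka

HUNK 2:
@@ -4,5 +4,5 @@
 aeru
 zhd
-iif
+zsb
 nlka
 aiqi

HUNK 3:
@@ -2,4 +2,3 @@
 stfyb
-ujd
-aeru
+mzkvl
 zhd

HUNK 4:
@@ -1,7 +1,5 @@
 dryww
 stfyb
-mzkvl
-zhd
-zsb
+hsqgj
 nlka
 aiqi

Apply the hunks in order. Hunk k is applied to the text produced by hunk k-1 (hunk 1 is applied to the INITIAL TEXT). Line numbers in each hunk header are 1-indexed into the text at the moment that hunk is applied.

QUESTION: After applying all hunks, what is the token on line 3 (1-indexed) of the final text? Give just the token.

Hunk 1: at line 2 remove [ftqn,jtr,hjrne] add [aeru,zhd] -> 8 lines: dryww stfyb ujd aeru zhd iif nlka aiqi
Hunk 2: at line 4 remove [iif] add [zsb] -> 8 lines: dryww stfyb ujd aeru zhd zsb nlka aiqi
Hunk 3: at line 2 remove [ujd,aeru] add [mzkvl] -> 7 lines: dryww stfyb mzkvl zhd zsb nlka aiqi
Hunk 4: at line 1 remove [mzkvl,zhd,zsb] add [hsqgj] -> 5 lines: dryww stfyb hsqgj nlka aiqi
Final line 3: hsqgj

Answer: hsqgj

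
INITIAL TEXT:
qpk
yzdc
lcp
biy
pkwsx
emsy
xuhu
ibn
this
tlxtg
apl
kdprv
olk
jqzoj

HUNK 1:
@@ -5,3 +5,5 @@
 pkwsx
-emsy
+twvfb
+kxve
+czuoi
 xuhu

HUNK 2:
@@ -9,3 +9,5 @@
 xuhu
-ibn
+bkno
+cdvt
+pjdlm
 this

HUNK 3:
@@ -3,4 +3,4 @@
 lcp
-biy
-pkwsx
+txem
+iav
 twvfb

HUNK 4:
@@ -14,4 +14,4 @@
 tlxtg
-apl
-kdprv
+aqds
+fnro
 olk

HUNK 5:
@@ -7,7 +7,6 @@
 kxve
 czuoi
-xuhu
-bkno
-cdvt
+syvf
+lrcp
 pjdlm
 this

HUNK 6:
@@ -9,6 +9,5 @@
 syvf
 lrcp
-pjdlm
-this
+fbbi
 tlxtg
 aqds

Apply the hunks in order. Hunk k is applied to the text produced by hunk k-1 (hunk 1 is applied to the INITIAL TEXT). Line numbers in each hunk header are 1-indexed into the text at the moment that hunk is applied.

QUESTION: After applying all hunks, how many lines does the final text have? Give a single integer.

Hunk 1: at line 5 remove [emsy] add [twvfb,kxve,czuoi] -> 16 lines: qpk yzdc lcp biy pkwsx twvfb kxve czuoi xuhu ibn this tlxtg apl kdprv olk jqzoj
Hunk 2: at line 9 remove [ibn] add [bkno,cdvt,pjdlm] -> 18 lines: qpk yzdc lcp biy pkwsx twvfb kxve czuoi xuhu bkno cdvt pjdlm this tlxtg apl kdprv olk jqzoj
Hunk 3: at line 3 remove [biy,pkwsx] add [txem,iav] -> 18 lines: qpk yzdc lcp txem iav twvfb kxve czuoi xuhu bkno cdvt pjdlm this tlxtg apl kdprv olk jqzoj
Hunk 4: at line 14 remove [apl,kdprv] add [aqds,fnro] -> 18 lines: qpk yzdc lcp txem iav twvfb kxve czuoi xuhu bkno cdvt pjdlm this tlxtg aqds fnro olk jqzoj
Hunk 5: at line 7 remove [xuhu,bkno,cdvt] add [syvf,lrcp] -> 17 lines: qpk yzdc lcp txem iav twvfb kxve czuoi syvf lrcp pjdlm this tlxtg aqds fnro olk jqzoj
Hunk 6: at line 9 remove [pjdlm,this] add [fbbi] -> 16 lines: qpk yzdc lcp txem iav twvfb kxve czuoi syvf lrcp fbbi tlxtg aqds fnro olk jqzoj
Final line count: 16

Answer: 16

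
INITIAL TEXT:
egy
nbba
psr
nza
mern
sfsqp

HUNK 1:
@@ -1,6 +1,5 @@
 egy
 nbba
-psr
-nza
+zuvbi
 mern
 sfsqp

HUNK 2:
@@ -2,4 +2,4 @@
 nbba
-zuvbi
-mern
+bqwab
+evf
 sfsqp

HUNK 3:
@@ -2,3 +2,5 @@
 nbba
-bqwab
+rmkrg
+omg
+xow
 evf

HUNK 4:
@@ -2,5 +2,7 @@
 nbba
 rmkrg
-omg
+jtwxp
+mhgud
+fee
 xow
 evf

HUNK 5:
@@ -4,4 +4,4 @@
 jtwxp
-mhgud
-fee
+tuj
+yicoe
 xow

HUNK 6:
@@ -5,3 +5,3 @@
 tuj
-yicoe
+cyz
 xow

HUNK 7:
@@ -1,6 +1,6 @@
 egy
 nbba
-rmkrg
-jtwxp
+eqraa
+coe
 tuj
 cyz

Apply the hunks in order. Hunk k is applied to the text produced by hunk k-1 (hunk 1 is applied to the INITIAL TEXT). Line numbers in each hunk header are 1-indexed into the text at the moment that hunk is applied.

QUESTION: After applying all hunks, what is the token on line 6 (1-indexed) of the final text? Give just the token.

Answer: cyz

Derivation:
Hunk 1: at line 1 remove [psr,nza] add [zuvbi] -> 5 lines: egy nbba zuvbi mern sfsqp
Hunk 2: at line 2 remove [zuvbi,mern] add [bqwab,evf] -> 5 lines: egy nbba bqwab evf sfsqp
Hunk 3: at line 2 remove [bqwab] add [rmkrg,omg,xow] -> 7 lines: egy nbba rmkrg omg xow evf sfsqp
Hunk 4: at line 2 remove [omg] add [jtwxp,mhgud,fee] -> 9 lines: egy nbba rmkrg jtwxp mhgud fee xow evf sfsqp
Hunk 5: at line 4 remove [mhgud,fee] add [tuj,yicoe] -> 9 lines: egy nbba rmkrg jtwxp tuj yicoe xow evf sfsqp
Hunk 6: at line 5 remove [yicoe] add [cyz] -> 9 lines: egy nbba rmkrg jtwxp tuj cyz xow evf sfsqp
Hunk 7: at line 1 remove [rmkrg,jtwxp] add [eqraa,coe] -> 9 lines: egy nbba eqraa coe tuj cyz xow evf sfsqp
Final line 6: cyz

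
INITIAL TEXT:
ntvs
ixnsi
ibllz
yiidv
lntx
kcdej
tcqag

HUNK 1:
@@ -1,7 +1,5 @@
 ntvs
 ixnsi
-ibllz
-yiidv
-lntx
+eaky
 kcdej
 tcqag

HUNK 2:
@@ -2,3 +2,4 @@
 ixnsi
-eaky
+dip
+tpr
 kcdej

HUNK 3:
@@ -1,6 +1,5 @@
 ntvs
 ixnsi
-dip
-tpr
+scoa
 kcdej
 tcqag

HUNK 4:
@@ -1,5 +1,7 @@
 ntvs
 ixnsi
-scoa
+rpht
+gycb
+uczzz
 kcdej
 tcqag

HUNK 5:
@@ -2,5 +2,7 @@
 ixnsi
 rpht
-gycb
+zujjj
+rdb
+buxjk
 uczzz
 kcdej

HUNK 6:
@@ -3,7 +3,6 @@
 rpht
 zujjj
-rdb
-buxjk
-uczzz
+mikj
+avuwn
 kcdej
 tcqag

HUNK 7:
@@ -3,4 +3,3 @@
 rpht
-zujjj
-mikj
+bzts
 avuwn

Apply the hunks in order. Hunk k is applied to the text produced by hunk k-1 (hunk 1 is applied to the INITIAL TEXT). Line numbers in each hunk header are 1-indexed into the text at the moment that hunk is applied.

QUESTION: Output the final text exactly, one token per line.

Answer: ntvs
ixnsi
rpht
bzts
avuwn
kcdej
tcqag

Derivation:
Hunk 1: at line 1 remove [ibllz,yiidv,lntx] add [eaky] -> 5 lines: ntvs ixnsi eaky kcdej tcqag
Hunk 2: at line 2 remove [eaky] add [dip,tpr] -> 6 lines: ntvs ixnsi dip tpr kcdej tcqag
Hunk 3: at line 1 remove [dip,tpr] add [scoa] -> 5 lines: ntvs ixnsi scoa kcdej tcqag
Hunk 4: at line 1 remove [scoa] add [rpht,gycb,uczzz] -> 7 lines: ntvs ixnsi rpht gycb uczzz kcdej tcqag
Hunk 5: at line 2 remove [gycb] add [zujjj,rdb,buxjk] -> 9 lines: ntvs ixnsi rpht zujjj rdb buxjk uczzz kcdej tcqag
Hunk 6: at line 3 remove [rdb,buxjk,uczzz] add [mikj,avuwn] -> 8 lines: ntvs ixnsi rpht zujjj mikj avuwn kcdej tcqag
Hunk 7: at line 3 remove [zujjj,mikj] add [bzts] -> 7 lines: ntvs ixnsi rpht bzts avuwn kcdej tcqag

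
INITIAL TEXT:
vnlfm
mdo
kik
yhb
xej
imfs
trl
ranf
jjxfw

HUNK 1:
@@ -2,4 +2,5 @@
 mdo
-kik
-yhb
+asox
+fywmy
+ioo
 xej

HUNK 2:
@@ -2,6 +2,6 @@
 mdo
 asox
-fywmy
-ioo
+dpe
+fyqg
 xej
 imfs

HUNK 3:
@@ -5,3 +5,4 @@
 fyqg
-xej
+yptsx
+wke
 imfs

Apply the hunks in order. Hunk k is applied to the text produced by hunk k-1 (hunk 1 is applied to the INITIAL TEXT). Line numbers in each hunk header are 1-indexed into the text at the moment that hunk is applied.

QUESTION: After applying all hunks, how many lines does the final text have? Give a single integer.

Answer: 11

Derivation:
Hunk 1: at line 2 remove [kik,yhb] add [asox,fywmy,ioo] -> 10 lines: vnlfm mdo asox fywmy ioo xej imfs trl ranf jjxfw
Hunk 2: at line 2 remove [fywmy,ioo] add [dpe,fyqg] -> 10 lines: vnlfm mdo asox dpe fyqg xej imfs trl ranf jjxfw
Hunk 3: at line 5 remove [xej] add [yptsx,wke] -> 11 lines: vnlfm mdo asox dpe fyqg yptsx wke imfs trl ranf jjxfw
Final line count: 11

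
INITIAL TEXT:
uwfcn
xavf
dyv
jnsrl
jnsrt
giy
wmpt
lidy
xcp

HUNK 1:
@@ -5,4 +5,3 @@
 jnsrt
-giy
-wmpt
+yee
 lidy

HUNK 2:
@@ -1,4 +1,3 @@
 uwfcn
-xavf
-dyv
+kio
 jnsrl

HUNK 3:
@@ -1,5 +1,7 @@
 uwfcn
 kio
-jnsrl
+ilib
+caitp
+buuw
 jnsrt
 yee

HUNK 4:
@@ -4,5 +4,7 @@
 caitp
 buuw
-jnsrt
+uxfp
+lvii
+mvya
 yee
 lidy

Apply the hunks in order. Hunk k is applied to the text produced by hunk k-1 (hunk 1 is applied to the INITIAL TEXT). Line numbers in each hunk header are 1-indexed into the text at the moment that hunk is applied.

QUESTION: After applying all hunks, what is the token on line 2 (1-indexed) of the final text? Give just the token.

Hunk 1: at line 5 remove [giy,wmpt] add [yee] -> 8 lines: uwfcn xavf dyv jnsrl jnsrt yee lidy xcp
Hunk 2: at line 1 remove [xavf,dyv] add [kio] -> 7 lines: uwfcn kio jnsrl jnsrt yee lidy xcp
Hunk 3: at line 1 remove [jnsrl] add [ilib,caitp,buuw] -> 9 lines: uwfcn kio ilib caitp buuw jnsrt yee lidy xcp
Hunk 4: at line 4 remove [jnsrt] add [uxfp,lvii,mvya] -> 11 lines: uwfcn kio ilib caitp buuw uxfp lvii mvya yee lidy xcp
Final line 2: kio

Answer: kio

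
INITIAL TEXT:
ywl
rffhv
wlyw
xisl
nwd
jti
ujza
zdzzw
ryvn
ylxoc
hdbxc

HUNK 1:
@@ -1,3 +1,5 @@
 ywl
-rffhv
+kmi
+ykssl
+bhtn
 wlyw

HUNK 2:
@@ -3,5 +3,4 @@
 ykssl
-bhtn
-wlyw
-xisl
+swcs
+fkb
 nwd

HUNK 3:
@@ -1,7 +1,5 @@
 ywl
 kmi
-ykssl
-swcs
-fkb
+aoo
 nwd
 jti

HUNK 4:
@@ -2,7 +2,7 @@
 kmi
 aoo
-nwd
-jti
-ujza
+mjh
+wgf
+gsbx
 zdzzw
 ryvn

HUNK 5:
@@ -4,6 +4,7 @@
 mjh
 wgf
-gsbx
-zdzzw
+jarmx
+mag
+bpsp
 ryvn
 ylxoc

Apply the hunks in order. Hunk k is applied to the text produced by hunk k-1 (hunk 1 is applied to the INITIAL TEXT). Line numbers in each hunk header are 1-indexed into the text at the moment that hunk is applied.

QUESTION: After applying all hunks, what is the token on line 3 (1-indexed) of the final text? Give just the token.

Answer: aoo

Derivation:
Hunk 1: at line 1 remove [rffhv] add [kmi,ykssl,bhtn] -> 13 lines: ywl kmi ykssl bhtn wlyw xisl nwd jti ujza zdzzw ryvn ylxoc hdbxc
Hunk 2: at line 3 remove [bhtn,wlyw,xisl] add [swcs,fkb] -> 12 lines: ywl kmi ykssl swcs fkb nwd jti ujza zdzzw ryvn ylxoc hdbxc
Hunk 3: at line 1 remove [ykssl,swcs,fkb] add [aoo] -> 10 lines: ywl kmi aoo nwd jti ujza zdzzw ryvn ylxoc hdbxc
Hunk 4: at line 2 remove [nwd,jti,ujza] add [mjh,wgf,gsbx] -> 10 lines: ywl kmi aoo mjh wgf gsbx zdzzw ryvn ylxoc hdbxc
Hunk 5: at line 4 remove [gsbx,zdzzw] add [jarmx,mag,bpsp] -> 11 lines: ywl kmi aoo mjh wgf jarmx mag bpsp ryvn ylxoc hdbxc
Final line 3: aoo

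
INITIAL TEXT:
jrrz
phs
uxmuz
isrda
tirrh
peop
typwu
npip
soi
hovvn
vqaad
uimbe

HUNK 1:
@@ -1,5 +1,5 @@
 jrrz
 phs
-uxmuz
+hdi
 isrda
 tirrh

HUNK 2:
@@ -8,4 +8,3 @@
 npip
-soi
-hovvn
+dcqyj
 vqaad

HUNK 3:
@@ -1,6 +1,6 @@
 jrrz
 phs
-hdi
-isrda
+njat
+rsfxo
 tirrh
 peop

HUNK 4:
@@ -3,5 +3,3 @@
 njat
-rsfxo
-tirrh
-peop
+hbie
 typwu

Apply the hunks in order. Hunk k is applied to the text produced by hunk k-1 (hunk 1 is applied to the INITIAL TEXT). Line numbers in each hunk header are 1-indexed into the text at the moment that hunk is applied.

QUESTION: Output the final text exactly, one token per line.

Answer: jrrz
phs
njat
hbie
typwu
npip
dcqyj
vqaad
uimbe

Derivation:
Hunk 1: at line 1 remove [uxmuz] add [hdi] -> 12 lines: jrrz phs hdi isrda tirrh peop typwu npip soi hovvn vqaad uimbe
Hunk 2: at line 8 remove [soi,hovvn] add [dcqyj] -> 11 lines: jrrz phs hdi isrda tirrh peop typwu npip dcqyj vqaad uimbe
Hunk 3: at line 1 remove [hdi,isrda] add [njat,rsfxo] -> 11 lines: jrrz phs njat rsfxo tirrh peop typwu npip dcqyj vqaad uimbe
Hunk 4: at line 3 remove [rsfxo,tirrh,peop] add [hbie] -> 9 lines: jrrz phs njat hbie typwu npip dcqyj vqaad uimbe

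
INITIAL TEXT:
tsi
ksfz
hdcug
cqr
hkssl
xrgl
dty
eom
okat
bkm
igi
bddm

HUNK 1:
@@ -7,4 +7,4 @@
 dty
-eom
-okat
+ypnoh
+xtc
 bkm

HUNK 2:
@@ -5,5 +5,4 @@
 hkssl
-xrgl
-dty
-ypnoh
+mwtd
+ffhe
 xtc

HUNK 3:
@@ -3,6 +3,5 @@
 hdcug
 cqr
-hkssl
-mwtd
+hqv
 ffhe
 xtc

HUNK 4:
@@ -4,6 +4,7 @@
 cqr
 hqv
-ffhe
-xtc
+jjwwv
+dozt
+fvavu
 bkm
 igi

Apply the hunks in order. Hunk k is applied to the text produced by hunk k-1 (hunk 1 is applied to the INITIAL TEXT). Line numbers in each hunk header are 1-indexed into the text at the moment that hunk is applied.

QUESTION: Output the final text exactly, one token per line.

Hunk 1: at line 7 remove [eom,okat] add [ypnoh,xtc] -> 12 lines: tsi ksfz hdcug cqr hkssl xrgl dty ypnoh xtc bkm igi bddm
Hunk 2: at line 5 remove [xrgl,dty,ypnoh] add [mwtd,ffhe] -> 11 lines: tsi ksfz hdcug cqr hkssl mwtd ffhe xtc bkm igi bddm
Hunk 3: at line 3 remove [hkssl,mwtd] add [hqv] -> 10 lines: tsi ksfz hdcug cqr hqv ffhe xtc bkm igi bddm
Hunk 4: at line 4 remove [ffhe,xtc] add [jjwwv,dozt,fvavu] -> 11 lines: tsi ksfz hdcug cqr hqv jjwwv dozt fvavu bkm igi bddm

Answer: tsi
ksfz
hdcug
cqr
hqv
jjwwv
dozt
fvavu
bkm
igi
bddm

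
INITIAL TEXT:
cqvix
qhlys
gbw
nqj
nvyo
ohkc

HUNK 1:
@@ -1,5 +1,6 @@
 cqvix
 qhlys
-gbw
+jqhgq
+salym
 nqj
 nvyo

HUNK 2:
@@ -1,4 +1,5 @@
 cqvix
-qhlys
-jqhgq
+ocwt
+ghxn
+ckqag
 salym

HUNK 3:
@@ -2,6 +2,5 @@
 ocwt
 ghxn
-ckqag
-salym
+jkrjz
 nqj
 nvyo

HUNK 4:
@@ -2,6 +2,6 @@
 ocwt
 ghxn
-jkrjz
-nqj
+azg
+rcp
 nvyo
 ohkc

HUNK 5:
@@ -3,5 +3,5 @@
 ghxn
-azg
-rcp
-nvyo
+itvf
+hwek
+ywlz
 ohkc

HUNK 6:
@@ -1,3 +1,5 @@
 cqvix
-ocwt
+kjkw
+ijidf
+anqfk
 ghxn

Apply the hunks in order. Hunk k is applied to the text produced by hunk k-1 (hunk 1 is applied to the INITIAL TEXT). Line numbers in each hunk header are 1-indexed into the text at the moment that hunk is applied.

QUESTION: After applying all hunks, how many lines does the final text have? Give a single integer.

Answer: 9

Derivation:
Hunk 1: at line 1 remove [gbw] add [jqhgq,salym] -> 7 lines: cqvix qhlys jqhgq salym nqj nvyo ohkc
Hunk 2: at line 1 remove [qhlys,jqhgq] add [ocwt,ghxn,ckqag] -> 8 lines: cqvix ocwt ghxn ckqag salym nqj nvyo ohkc
Hunk 3: at line 2 remove [ckqag,salym] add [jkrjz] -> 7 lines: cqvix ocwt ghxn jkrjz nqj nvyo ohkc
Hunk 4: at line 2 remove [jkrjz,nqj] add [azg,rcp] -> 7 lines: cqvix ocwt ghxn azg rcp nvyo ohkc
Hunk 5: at line 3 remove [azg,rcp,nvyo] add [itvf,hwek,ywlz] -> 7 lines: cqvix ocwt ghxn itvf hwek ywlz ohkc
Hunk 6: at line 1 remove [ocwt] add [kjkw,ijidf,anqfk] -> 9 lines: cqvix kjkw ijidf anqfk ghxn itvf hwek ywlz ohkc
Final line count: 9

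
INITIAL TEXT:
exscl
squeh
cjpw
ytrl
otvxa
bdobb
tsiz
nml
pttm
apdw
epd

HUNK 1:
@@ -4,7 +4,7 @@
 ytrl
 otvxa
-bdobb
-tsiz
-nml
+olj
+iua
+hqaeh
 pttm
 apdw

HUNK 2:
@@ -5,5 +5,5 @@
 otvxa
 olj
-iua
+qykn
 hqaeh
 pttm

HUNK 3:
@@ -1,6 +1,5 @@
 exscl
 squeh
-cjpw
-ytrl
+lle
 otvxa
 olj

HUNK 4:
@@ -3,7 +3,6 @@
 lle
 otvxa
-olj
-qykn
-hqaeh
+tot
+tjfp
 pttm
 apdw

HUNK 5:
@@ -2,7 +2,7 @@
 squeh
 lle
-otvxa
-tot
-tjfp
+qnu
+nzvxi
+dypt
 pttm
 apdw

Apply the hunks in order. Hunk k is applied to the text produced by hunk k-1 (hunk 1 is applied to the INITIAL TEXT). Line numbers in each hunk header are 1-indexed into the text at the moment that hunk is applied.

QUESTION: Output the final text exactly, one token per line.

Answer: exscl
squeh
lle
qnu
nzvxi
dypt
pttm
apdw
epd

Derivation:
Hunk 1: at line 4 remove [bdobb,tsiz,nml] add [olj,iua,hqaeh] -> 11 lines: exscl squeh cjpw ytrl otvxa olj iua hqaeh pttm apdw epd
Hunk 2: at line 5 remove [iua] add [qykn] -> 11 lines: exscl squeh cjpw ytrl otvxa olj qykn hqaeh pttm apdw epd
Hunk 3: at line 1 remove [cjpw,ytrl] add [lle] -> 10 lines: exscl squeh lle otvxa olj qykn hqaeh pttm apdw epd
Hunk 4: at line 3 remove [olj,qykn,hqaeh] add [tot,tjfp] -> 9 lines: exscl squeh lle otvxa tot tjfp pttm apdw epd
Hunk 5: at line 2 remove [otvxa,tot,tjfp] add [qnu,nzvxi,dypt] -> 9 lines: exscl squeh lle qnu nzvxi dypt pttm apdw epd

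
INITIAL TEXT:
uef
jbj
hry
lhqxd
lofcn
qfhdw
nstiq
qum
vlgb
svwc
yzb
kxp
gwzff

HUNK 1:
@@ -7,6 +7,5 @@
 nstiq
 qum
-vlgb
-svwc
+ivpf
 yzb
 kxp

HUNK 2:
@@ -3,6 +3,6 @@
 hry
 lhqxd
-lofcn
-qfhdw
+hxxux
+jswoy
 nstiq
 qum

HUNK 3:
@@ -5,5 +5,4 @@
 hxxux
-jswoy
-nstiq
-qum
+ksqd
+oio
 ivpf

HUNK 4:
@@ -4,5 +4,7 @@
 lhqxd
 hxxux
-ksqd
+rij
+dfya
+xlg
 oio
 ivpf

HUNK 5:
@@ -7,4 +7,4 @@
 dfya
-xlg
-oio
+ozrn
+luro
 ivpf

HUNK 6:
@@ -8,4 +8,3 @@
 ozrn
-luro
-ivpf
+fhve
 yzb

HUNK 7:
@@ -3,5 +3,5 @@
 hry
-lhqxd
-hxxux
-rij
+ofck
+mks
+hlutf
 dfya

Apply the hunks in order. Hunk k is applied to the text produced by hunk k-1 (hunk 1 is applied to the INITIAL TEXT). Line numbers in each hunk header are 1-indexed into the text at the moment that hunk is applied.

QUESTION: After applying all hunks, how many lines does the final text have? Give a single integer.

Hunk 1: at line 7 remove [vlgb,svwc] add [ivpf] -> 12 lines: uef jbj hry lhqxd lofcn qfhdw nstiq qum ivpf yzb kxp gwzff
Hunk 2: at line 3 remove [lofcn,qfhdw] add [hxxux,jswoy] -> 12 lines: uef jbj hry lhqxd hxxux jswoy nstiq qum ivpf yzb kxp gwzff
Hunk 3: at line 5 remove [jswoy,nstiq,qum] add [ksqd,oio] -> 11 lines: uef jbj hry lhqxd hxxux ksqd oio ivpf yzb kxp gwzff
Hunk 4: at line 4 remove [ksqd] add [rij,dfya,xlg] -> 13 lines: uef jbj hry lhqxd hxxux rij dfya xlg oio ivpf yzb kxp gwzff
Hunk 5: at line 7 remove [xlg,oio] add [ozrn,luro] -> 13 lines: uef jbj hry lhqxd hxxux rij dfya ozrn luro ivpf yzb kxp gwzff
Hunk 6: at line 8 remove [luro,ivpf] add [fhve] -> 12 lines: uef jbj hry lhqxd hxxux rij dfya ozrn fhve yzb kxp gwzff
Hunk 7: at line 3 remove [lhqxd,hxxux,rij] add [ofck,mks,hlutf] -> 12 lines: uef jbj hry ofck mks hlutf dfya ozrn fhve yzb kxp gwzff
Final line count: 12

Answer: 12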